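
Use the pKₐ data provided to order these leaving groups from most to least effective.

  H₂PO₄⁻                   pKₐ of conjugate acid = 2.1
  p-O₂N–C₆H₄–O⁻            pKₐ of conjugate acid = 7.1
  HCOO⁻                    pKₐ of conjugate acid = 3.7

H₂PO₄⁻ > HCOO⁻ > p-O₂N–C₆H₄–O⁻

Lower conjugate-acid pKₐ ⇒ weaker base ⇒ better leaving group.
Sorting by the given values: H₂PO₄⁻ (2.1), HCOO⁻ (3.7), p-O₂N–C₆H₄–O⁻ (7.1).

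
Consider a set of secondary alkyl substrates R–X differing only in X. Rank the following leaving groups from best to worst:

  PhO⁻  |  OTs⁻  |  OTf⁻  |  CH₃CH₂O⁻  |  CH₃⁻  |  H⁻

OTf⁻: pKₐ(CF₃SO₃H (triflic acid)) ≈ -14 — charge spread over three oxygens and a CF₃ group; the premier leaving group in synthesis
OTs⁻: pKₐ(p-CH₃C₆H₄SO₃H (TsOH)) ≈ -2.8 — resonance-delocalised arenesulfonate
PhO⁻: pKₐ(C₆H₅OH (phenol)) ≈ 10 — resonance into the ring helps, but still a poor LG
CH₃CH₂O⁻: pKₐ(CH₃CH₂OH) ≈ 16 — strong base; alkoxides do not leave unassisted
H⁻: pKₐ(H₂) ≈ 36
CH₃⁻: pKₐ(CH₄) ≈ 48 — unstabilised carbanion; the worst conceivable leaving group

OTf⁻ > OTs⁻ > PhO⁻ > CH₃CH₂O⁻ > H⁻ > CH₃⁻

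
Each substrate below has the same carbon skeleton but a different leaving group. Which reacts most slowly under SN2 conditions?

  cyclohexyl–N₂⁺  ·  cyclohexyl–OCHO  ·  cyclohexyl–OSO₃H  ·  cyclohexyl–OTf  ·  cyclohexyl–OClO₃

cyclohexyl–OCHO

The skeletons are identical, so relative rate is governed entirely by leaving-group ability.
Leaving-group ability tracks the stability of the departed species; conjugate-acid pKₐ is the usual yardstick (lower pKₐ → better LG).
cyclohexyl–N₂⁺ loses N₂: no meaningful conjugate acid; N₂ departs as an exceptionally stable neutral molecule
cyclohexyl–OTf loses OTf⁻: pKₐ(CF₃SO₃H (triflic acid)) ≈ -14
cyclohexyl–OClO₃ loses ClO₄⁻: pKₐ(HClO₄) ≈ -10
cyclohexyl–OSO₃H loses HSO₄⁻: pKₐ(H₂SO₄) ≈ -3
cyclohexyl–OCHO loses HCOO⁻: pKₐ(HCOOH) ≈ 3.8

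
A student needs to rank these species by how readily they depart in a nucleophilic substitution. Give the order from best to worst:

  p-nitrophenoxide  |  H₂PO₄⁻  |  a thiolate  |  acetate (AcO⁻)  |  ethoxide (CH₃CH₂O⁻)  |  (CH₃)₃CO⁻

H₂PO₄⁻ > acetate (AcO⁻) > p-nitrophenoxide > a thiolate > ethoxide (CH₃CH₂O⁻) > (CH₃)₃CO⁻

The more stable X⁻ (or X) is on its own — i.e. the weaker a base it is — the better a leaving group it makes.
H₂PO₄⁻: pKₐ(H₃PO₄) ≈ 2.1 — moderate base; biological leaving group after further activation
acetate (AcO⁻): pKₐ(CH₃COOH) ≈ 4.8 — resonance-stabilised but still a weak base
p-nitrophenoxide: pKₐ(p-nitrophenol) ≈ 7.2
a thiolate: pKₐ(RSH (a thiol)) ≈ 10.5 — moderately basic; rarely leaves without activation
ethoxide (CH₃CH₂O⁻): pKₐ(CH₃CH₂OH) ≈ 16
(CH₃)₃CO⁻: pKₐ(t-BuOH) ≈ 18 — bulky, strongly basic alkoxide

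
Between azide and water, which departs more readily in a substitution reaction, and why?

water is the better leaving group.
pKₐ(H₃O⁺) ≈ -1.7 versus pKₐ(HN₃) ≈ 4.7: water is the much weaker base.
Neutral; leaves from a protonated alcohol (R–OH₂⁺).

water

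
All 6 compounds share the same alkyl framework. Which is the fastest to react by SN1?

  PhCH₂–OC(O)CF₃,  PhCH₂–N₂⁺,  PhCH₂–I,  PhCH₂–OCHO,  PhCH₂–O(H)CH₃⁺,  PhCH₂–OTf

Same R in every case — rank the leaving groups.
Leaving-group ability tracks the stability of the departed species; conjugate-acid pKₐ is the usual yardstick (lower pKₐ → better LG).
PhCH₂–N₂⁺ loses N₂: no meaningful conjugate acid; N₂ departs as an exceptionally stable neutral molecule
PhCH₂–OTf loses OTf⁻: pKₐ(CF₃SO₃H (triflic acid)) ≈ -14
PhCH₂–I loses I⁻: pKₐ(HI) ≈ -10
PhCH₂–O(H)CH₃⁺ loses R'OH: pKₐ(R'OH₂⁺) ≈ -2.4
PhCH₂–OC(O)CF₃ loses CF₃COO⁻: pKₐ(CF₃COOH) ≈ 0.2
PhCH₂–OCHO loses HCOO⁻: pKₐ(HCOOH) ≈ 3.8

PhCH₂–N₂⁺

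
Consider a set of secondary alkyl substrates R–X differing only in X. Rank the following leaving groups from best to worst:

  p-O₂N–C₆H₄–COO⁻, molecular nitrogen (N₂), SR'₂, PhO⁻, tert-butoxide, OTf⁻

molecular nitrogen (N₂) > OTf⁻ > SR'₂ > p-O₂N–C₆H₄–COO⁻ > PhO⁻ > tert-butoxide

Rank by basicity of the departing species: weakest base leaves most easily.
molecular nitrogen (N₂): no meaningful conjugate acid; N₂ departs as an exceptionally stable neutral molecule
OTf⁻: pKₐ(CF₃SO₃H (triflic acid)) ≈ -14
SR'₂: pKₐ(R'₂SH⁺) ≈ -7
p-O₂N–C₆H₄–COO⁻: pKₐ(p-nitrobenzoic acid) ≈ 3.4 — electron-withdrawing nitro group stabilises the carboxylate
PhO⁻: pKₐ(C₆H₅OH (phenol)) ≈ 10 — resonance into the ring helps, but still a poor LG
tert-butoxide: pKₐ(t-BuOH) ≈ 18 — bulky, strongly basic alkoxide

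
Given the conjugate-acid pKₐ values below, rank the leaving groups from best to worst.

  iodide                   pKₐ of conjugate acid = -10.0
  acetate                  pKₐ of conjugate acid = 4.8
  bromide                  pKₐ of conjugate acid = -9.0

Lower conjugate-acid pKₐ ⇒ weaker base ⇒ better leaving group.
Sorting by the given values: iodide (-10.0), bromide (-9.0), acetate (4.8).

iodide > bromide > acetate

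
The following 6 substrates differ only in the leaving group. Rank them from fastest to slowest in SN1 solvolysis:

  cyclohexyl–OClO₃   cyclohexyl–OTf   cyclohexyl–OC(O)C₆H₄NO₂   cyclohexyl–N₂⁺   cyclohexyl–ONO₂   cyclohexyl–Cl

With the same alkyl group throughout, only the leaving group differentiates the rates.
The more stable X⁻ (or X) is on its own — i.e. the weaker a base it is — the better a leaving group it makes.
cyclohexyl–N₂⁺ loses N₂: no meaningful conjugate acid; N₂ departs as an exceptionally stable neutral molecule
cyclohexyl–OTf loses OTf⁻: pKₐ(CF₃SO₃H (triflic acid)) ≈ -14
cyclohexyl–OClO₃ loses ClO₄⁻: pKₐ(HClO₄) ≈ -10
cyclohexyl–Cl loses Cl⁻: pKₐ(HCl) ≈ -7
cyclohexyl–ONO₂ loses NO₃⁻: pKₐ(HNO₃) ≈ -1.3
cyclohexyl–OC(O)C₆H₄NO₂ loses p-O₂N–C₆H₄–COO⁻: pKₐ(p-nitrobenzoic acid) ≈ 3.4

cyclohexyl–N₂⁺ > cyclohexyl–OTf > cyclohexyl–OClO₃ > cyclohexyl–Cl > cyclohexyl–ONO₂ > cyclohexyl–OC(O)C₆H₄NO₂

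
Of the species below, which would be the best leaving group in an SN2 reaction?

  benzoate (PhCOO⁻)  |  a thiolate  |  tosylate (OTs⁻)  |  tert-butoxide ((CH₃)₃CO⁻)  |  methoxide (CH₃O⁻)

tosylate (OTs⁻)

Leaving-group ability tracks the stability of the departed species; conjugate-acid pKₐ is the usual yardstick (lower pKₐ → better LG).
tosylate (OTs⁻): pKₐ(p-CH₃C₆H₄SO₃H (TsOH)) ≈ -2.8
benzoate (PhCOO⁻): pKₐ(C₆H₅COOH) ≈ 4.2
a thiolate: pKₐ(RSH (a thiol)) ≈ 10.5
methoxide (CH₃O⁻): pKₐ(CH₃OH) ≈ 15.5
tert-butoxide ((CH₃)₃CO⁻): pKₐ(t-BuOH) ≈ 18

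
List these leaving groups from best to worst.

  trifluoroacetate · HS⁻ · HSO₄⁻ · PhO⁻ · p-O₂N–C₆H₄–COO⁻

HSO₄⁻ > trifluoroacetate > p-O₂N–C₆H₄–COO⁻ > HS⁻ > PhO⁻

A good leaving group is a weak base: the lower the pKₐ of its conjugate acid, the more readily it departs.
HSO₄⁻: pKₐ(H₂SO₄) ≈ -3
trifluoroacetate: pKₐ(CF₃COOH) ≈ 0.2
p-O₂N–C₆H₄–COO⁻: pKₐ(p-nitrobenzoic acid) ≈ 3.4
HS⁻: pKₐ(H₂S) ≈ 7
PhO⁻: pKₐ(C₆H₅OH (phenol)) ≈ 10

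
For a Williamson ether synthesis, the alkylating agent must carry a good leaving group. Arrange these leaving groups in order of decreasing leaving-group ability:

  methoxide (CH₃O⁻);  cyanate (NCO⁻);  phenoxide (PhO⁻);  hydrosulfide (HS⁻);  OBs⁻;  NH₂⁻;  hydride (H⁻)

Rank by basicity of the departing species: weakest base leaves most easily.
OBs⁻: pKₐ(p-BrC₆H₄SO₃H) ≈ -2.8
cyanate (NCO⁻): pKₐ(HOCN) ≈ 3.5
hydrosulfide (HS⁻): pKₐ(H₂S) ≈ 7
phenoxide (PhO⁻): pKₐ(C₆H₅OH (phenol)) ≈ 10
methoxide (CH₃O⁻): pKₐ(CH₃OH) ≈ 15.5
hydride (H⁻): pKₐ(H₂) ≈ 36
NH₂⁻: pKₐ(NH₃) ≈ 38

OBs⁻ > cyanate (NCO⁻) > hydrosulfide (HS⁻) > phenoxide (PhO⁻) > methoxide (CH₃O⁻) > hydride (H⁻) > NH₂⁻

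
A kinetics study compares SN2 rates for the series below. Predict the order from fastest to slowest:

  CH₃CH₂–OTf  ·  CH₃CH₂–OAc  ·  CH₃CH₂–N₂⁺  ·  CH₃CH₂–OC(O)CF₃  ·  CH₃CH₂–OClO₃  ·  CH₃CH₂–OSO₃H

CH₃CH₂–N₂⁺ > CH₃CH₂–OTf > CH₃CH₂–OClO₃ > CH₃CH₂–OSO₃H > CH₃CH₂–OC(O)CF₃ > CH₃CH₂–OAc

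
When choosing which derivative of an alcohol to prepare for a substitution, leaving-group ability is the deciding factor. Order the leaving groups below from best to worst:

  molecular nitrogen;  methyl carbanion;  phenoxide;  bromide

molecular nitrogen > bromide > phenoxide > methyl carbanion

Leaving-group ability tracks the stability of the departed species; conjugate-acid pKₐ is the usual yardstick (lower pKₐ → better LG).
molecular nitrogen: no meaningful conjugate acid; N₂ departs as an exceptionally stable neutral molecule
bromide: pKₐ(HBr) ≈ -9
phenoxide: pKₐ(C₆H₅OH (phenol)) ≈ 10 — resonance into the ring helps, but still a poor LG
methyl carbanion: pKₐ(CH₄) ≈ 48 — unstabilised carbanion; the worst conceivable leaving group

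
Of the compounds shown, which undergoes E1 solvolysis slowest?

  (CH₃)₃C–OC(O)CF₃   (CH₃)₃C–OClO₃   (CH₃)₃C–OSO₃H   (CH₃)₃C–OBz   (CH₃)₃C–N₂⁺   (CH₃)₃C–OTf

(CH₃)₃C–OBz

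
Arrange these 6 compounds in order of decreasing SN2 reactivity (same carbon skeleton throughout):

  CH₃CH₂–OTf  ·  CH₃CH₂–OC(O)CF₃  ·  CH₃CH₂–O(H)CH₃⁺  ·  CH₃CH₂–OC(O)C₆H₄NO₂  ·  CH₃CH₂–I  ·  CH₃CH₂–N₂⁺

CH₃CH₂–N₂⁺ > CH₃CH₂–OTf > CH₃CH₂–I > CH₃CH₂–O(H)CH₃⁺ > CH₃CH₂–OC(O)CF₃ > CH₃CH₂–OC(O)C₆H₄NO₂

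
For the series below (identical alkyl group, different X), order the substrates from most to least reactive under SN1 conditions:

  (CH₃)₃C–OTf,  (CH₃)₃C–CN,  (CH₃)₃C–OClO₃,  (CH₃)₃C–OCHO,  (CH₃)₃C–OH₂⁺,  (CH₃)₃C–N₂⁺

The skeletons are identical, so relative rate is governed entirely by leaving-group ability.
Rank by basicity of the departing species: weakest base leaves most easily.
(CH₃)₃C–N₂⁺ loses N₂: no meaningful conjugate acid; N₂ departs as an exceptionally stable neutral molecule
(CH₃)₃C–OTf loses OTf⁻: pKₐ(CF₃SO₃H (triflic acid)) ≈ -14
(CH₃)₃C–OClO₃ loses ClO₄⁻: pKₐ(HClO₄) ≈ -10
(CH₃)₃C–OH₂⁺ loses H₂O: pKₐ(H₃O⁺) ≈ -1.7
(CH₃)₃C–OCHO loses HCOO⁻: pKₐ(HCOOH) ≈ 3.8
(CH₃)₃C–CN loses CN⁻: pKₐ(HCN) ≈ 9.2

(CH₃)₃C–N₂⁺ > (CH₃)₃C–OTf > (CH₃)₃C–OClO₃ > (CH₃)₃C–OH₂⁺ > (CH₃)₃C–OCHO > (CH₃)₃C–CN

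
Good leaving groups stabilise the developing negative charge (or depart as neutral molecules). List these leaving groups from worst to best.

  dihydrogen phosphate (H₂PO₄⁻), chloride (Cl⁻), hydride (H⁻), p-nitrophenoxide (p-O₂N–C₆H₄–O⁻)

hydride (H⁻) < p-nitrophenoxide (p-O₂N–C₆H₄–O⁻) < dihydrogen phosphate (H₂PO₄⁻) < chloride (Cl⁻)

chloride (Cl⁻): pKₐ(HCl) ≈ -7
dihydrogen phosphate (H₂PO₄⁻): pKₐ(H₃PO₄) ≈ 2.1
p-nitrophenoxide (p-O₂N–C₆H₄–O⁻): pKₐ(p-nitrophenol) ≈ 7.2
hydride (H⁻): pKₐ(H₂) ≈ 36
The question asks for worst first, so the sequence is read in increasing leaving-group ability.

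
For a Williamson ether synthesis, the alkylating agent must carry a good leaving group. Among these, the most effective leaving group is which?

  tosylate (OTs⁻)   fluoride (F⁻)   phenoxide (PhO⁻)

tosylate (OTs⁻)

tosylate (OTs⁻): pKₐ(p-CH₃C₆H₄SO₃H (TsOH)) ≈ -2.8
fluoride (F⁻): pKₐ(HF) ≈ 3.2
phenoxide (PhO⁻): pKₐ(C₆H₅OH (phenol)) ≈ 10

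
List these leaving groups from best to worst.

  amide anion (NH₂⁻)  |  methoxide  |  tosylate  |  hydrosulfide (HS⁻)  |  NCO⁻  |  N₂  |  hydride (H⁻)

N₂: no meaningful conjugate acid; N₂ departs as an exceptionally stable neutral molecule
tosylate: pKₐ(p-CH₃C₆H₄SO₃H (TsOH)) ≈ -2.8 — resonance-delocalised arenesulfonate
NCO⁻: pKₐ(HOCN) ≈ 3.5
hydrosulfide (HS⁻): pKₐ(H₂S) ≈ 7 — larger and more polarisable than the oxygen analogue
methoxide: pKₐ(CH₃OH) ≈ 15.5 — strong base; alkoxides do not leave unassisted
hydride (H⁻): pKₐ(H₂) ≈ 36 — extremely strong base; leaves only in special hydride-transfer contexts
amide anion (NH₂⁻): pKₐ(NH₃) ≈ 38 — extremely strong base; never a leaving group

N₂ > tosylate > NCO⁻ > hydrosulfide (HS⁻) > methoxide > hydride (H⁻) > amide anion (NH₂⁻)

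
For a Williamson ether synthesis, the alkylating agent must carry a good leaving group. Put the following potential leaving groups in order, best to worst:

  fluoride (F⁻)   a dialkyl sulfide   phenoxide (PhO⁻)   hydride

a dialkyl sulfide: pKₐ(R'₂SH⁺) ≈ -7
fluoride (F⁻): pKₐ(HF) ≈ 3.2
phenoxide (PhO⁻): pKₐ(C₆H₅OH (phenol)) ≈ 10
hydride: pKₐ(H₂) ≈ 36

a dialkyl sulfide > fluoride (F⁻) > phenoxide (PhO⁻) > hydride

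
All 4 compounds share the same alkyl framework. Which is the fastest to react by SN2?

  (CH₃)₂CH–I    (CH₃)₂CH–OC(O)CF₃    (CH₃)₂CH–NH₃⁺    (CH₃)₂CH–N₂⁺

(CH₃)₂CH–N₂⁺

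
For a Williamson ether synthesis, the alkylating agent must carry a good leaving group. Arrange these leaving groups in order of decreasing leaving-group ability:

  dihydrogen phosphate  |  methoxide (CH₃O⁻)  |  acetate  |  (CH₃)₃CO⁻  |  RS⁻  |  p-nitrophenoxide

dihydrogen phosphate > acetate > p-nitrophenoxide > RS⁻ > methoxide (CH₃O⁻) > (CH₃)₃CO⁻

Leaving-group ability tracks the stability of the departed species; conjugate-acid pKₐ is the usual yardstick (lower pKₐ → better LG).
dihydrogen phosphate: pKₐ(H₃PO₄) ≈ 2.1
acetate: pKₐ(CH₃COOH) ≈ 4.8
p-nitrophenoxide: pKₐ(p-nitrophenol) ≈ 7.2
RS⁻: pKₐ(RSH (a thiol)) ≈ 10.5
methoxide (CH₃O⁻): pKₐ(CH₃OH) ≈ 15.5
(CH₃)₃CO⁻: pKₐ(t-BuOH) ≈ 18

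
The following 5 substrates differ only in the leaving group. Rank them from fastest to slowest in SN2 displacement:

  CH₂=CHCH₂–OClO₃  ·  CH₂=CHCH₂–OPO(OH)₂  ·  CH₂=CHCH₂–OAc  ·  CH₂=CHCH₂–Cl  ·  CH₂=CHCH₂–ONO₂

With the same alkyl group throughout, only the leaving group differentiates the rates.
The more stable X⁻ (or X) is on its own — i.e. the weaker a base it is — the better a leaving group it makes.
CH₂=CHCH₂–OClO₃ loses ClO₄⁻: pKₐ(HClO₄) ≈ -10
CH₂=CHCH₂–Cl loses Cl⁻: pKₐ(HCl) ≈ -7
CH₂=CHCH₂–ONO₂ loses NO₃⁻: pKₐ(HNO₃) ≈ -1.3
CH₂=CHCH₂–OPO(OH)₂ loses H₂PO₄⁻: pKₐ(H₃PO₄) ≈ 2.1
CH₂=CHCH₂–OAc loses AcO⁻: pKₐ(CH₃COOH) ≈ 4.8

CH₂=CHCH₂–OClO₃ > CH₂=CHCH₂–Cl > CH₂=CHCH₂–ONO₂ > CH₂=CHCH₂–OPO(OH)₂ > CH₂=CHCH₂–OAc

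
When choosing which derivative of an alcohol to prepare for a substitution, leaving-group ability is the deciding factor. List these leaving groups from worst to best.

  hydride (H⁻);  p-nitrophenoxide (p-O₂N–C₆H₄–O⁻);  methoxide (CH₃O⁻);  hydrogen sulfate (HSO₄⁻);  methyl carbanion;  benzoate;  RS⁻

methyl carbanion < hydride (H⁻) < methoxide (CH₃O⁻) < RS⁻ < p-nitrophenoxide (p-O₂N–C₆H₄–O⁻) < benzoate < hydrogen sulfate (HSO₄⁻)

hydrogen sulfate (HSO₄⁻): pKₐ(H₂SO₄) ≈ -3
benzoate: pKₐ(C₆H₅COOH) ≈ 4.2
p-nitrophenoxide (p-O₂N–C₆H₄–O⁻): pKₐ(p-nitrophenol) ≈ 7.2
RS⁻: pKₐ(RSH (a thiol)) ≈ 10.5
methoxide (CH₃O⁻): pKₐ(CH₃OH) ≈ 15.5
hydride (H⁻): pKₐ(H₂) ≈ 36
methyl carbanion: pKₐ(CH₄) ≈ 48
Reversing gives the worst-to-best order requested.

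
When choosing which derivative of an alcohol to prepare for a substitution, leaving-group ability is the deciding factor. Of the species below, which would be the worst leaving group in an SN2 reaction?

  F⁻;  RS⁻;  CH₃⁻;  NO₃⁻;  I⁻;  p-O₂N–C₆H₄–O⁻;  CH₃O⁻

CH₃⁻

Rank by basicity of the departing species: weakest base leaves most easily.
I⁻: pKₐ(HI) ≈ -10
NO₃⁻: pKₐ(HNO₃) ≈ -1.3
F⁻: pKₐ(HF) ≈ 3.2
p-O₂N–C₆H₄–O⁻: pKₐ(p-nitrophenol) ≈ 7.2
RS⁻: pKₐ(RSH (a thiol)) ≈ 10.5
CH₃O⁻: pKₐ(CH₃OH) ≈ 15.5
CH₃⁻: pKₐ(CH₄) ≈ 48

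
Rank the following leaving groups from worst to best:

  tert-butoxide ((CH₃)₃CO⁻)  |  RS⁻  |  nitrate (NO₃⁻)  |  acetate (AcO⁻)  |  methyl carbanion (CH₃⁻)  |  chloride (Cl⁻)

methyl carbanion (CH₃⁻) < tert-butoxide ((CH₃)₃CO⁻) < RS⁻ < acetate (AcO⁻) < nitrate (NO₃⁻) < chloride (Cl⁻)

Rank by basicity of the departing species: weakest base leaves most easily.
chloride (Cl⁻): pKₐ(HCl) ≈ -7
nitrate (NO₃⁻): pKₐ(HNO₃) ≈ -1.3
acetate (AcO⁻): pKₐ(CH₃COOH) ≈ 4.8
RS⁻: pKₐ(RSH (a thiol)) ≈ 10.5
tert-butoxide ((CH₃)₃CO⁻): pKₐ(t-BuOH) ≈ 18
methyl carbanion (CH₃⁻): pKₐ(CH₄) ≈ 48
Reversing gives the worst-to-best order requested.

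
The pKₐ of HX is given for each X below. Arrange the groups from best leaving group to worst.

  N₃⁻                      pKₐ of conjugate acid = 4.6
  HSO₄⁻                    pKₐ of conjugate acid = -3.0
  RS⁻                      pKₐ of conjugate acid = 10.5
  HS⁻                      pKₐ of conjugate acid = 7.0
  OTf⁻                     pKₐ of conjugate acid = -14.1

OTf⁻ > HSO₄⁻ > N₃⁻ > HS⁻ > RS⁻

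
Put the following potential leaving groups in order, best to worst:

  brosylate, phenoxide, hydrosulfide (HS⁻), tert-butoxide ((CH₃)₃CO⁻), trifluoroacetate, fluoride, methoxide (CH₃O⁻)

brosylate: pKₐ(p-BrC₆H₄SO₃H) ≈ -2.8
trifluoroacetate: pKₐ(CF₃COOH) ≈ 0.2 — strongly electron-withdrawing CF₃ stabilises the carboxylate
fluoride: pKₐ(HF) ≈ 3.2 — small and strongly basic; the poor halide leaving group
hydrosulfide (HS⁻): pKₐ(H₂S) ≈ 7
phenoxide: pKₐ(C₆H₅OH (phenol)) ≈ 10 — resonance into the ring helps, but still a poor LG
methoxide (CH₃O⁻): pKₐ(CH₃OH) ≈ 15.5
tert-butoxide ((CH₃)₃CO⁻): pKₐ(t-BuOH) ≈ 18 — bulky, strongly basic alkoxide

brosylate > trifluoroacetate > fluoride > hydrosulfide (HS⁻) > phenoxide > methoxide (CH₃O⁻) > tert-butoxide ((CH₃)₃CO⁻)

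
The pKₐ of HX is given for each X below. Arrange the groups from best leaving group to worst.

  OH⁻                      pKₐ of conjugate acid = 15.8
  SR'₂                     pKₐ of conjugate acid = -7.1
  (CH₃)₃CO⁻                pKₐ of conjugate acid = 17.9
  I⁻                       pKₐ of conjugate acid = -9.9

Lower conjugate-acid pKₐ ⇒ weaker base ⇒ better leaving group.
Sorting by the given values: I⁻ (-9.9), SR'₂ (-7.1), OH⁻ (15.8), (CH₃)₃CO⁻ (17.9).

I⁻ > SR'₂ > OH⁻ > (CH₃)₃CO⁻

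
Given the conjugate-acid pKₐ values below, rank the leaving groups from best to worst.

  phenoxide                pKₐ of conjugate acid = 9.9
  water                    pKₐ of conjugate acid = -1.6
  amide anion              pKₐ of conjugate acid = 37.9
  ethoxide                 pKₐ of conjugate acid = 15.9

water > phenoxide > ethoxide > amide anion

Lower conjugate-acid pKₐ ⇒ weaker base ⇒ better leaving group.
Sorting by the given values: water (-1.6), phenoxide (9.9), ethoxide (15.9), amide anion (37.9).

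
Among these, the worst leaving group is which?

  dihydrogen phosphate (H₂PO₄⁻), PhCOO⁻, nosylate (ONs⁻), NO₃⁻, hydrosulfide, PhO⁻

PhO⁻

The more stable X⁻ (or X) is on its own — i.e. the weaker a base it is — the better a leaving group it makes.
nosylate (ONs⁻): pKₐ(p-O₂NC₆H₄SO₃H) ≈ -3.5
NO₃⁻: pKₐ(HNO₃) ≈ -1.3
dihydrogen phosphate (H₂PO₄⁻): pKₐ(H₃PO₄) ≈ 2.1
PhCOO⁻: pKₐ(C₆H₅COOH) ≈ 4.2
hydrosulfide: pKₐ(H₂S) ≈ 7
PhO⁻: pKₐ(C₆H₅OH (phenol)) ≈ 10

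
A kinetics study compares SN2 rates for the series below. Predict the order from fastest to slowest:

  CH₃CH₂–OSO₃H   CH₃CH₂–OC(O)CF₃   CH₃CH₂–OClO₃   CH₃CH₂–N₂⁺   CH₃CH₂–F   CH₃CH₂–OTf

The skeletons are identical, so relative rate is governed entirely by leaving-group ability.
The more stable X⁻ (or X) is on its own — i.e. the weaker a base it is — the better a leaving group it makes.
CH₃CH₂–N₂⁺ loses N₂: no meaningful conjugate acid; N₂ departs as an exceptionally stable neutral molecule
CH₃CH₂–OTf loses OTf⁻: pKₐ(CF₃SO₃H (triflic acid)) ≈ -14
CH₃CH₂–OClO₃ loses ClO₄⁻: pKₐ(HClO₄) ≈ -10
CH₃CH₂–OSO₃H loses HSO₄⁻: pKₐ(H₂SO₄) ≈ -3
CH₃CH₂–OC(O)CF₃ loses CF₃COO⁻: pKₐ(CF₃COOH) ≈ 0.2
CH₃CH₂–F loses F⁻: pKₐ(HF) ≈ 3.2

CH₃CH₂–N₂⁺ > CH₃CH₂–OTf > CH₃CH₂–OClO₃ > CH₃CH₂–OSO₃H > CH₃CH₂–OC(O)CF₃ > CH₃CH₂–F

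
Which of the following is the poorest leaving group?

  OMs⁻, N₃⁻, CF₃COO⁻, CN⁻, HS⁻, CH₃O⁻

CH₃O⁻

OMs⁻: pKₐ(CH₃SO₃H (MsOH)) ≈ -1.9
CF₃COO⁻: pKₐ(CF₃COOH) ≈ 0.2
N₃⁻: pKₐ(HN₃) ≈ 4.7
HS⁻: pKₐ(H₂S) ≈ 7
CN⁻: pKₐ(HCN) ≈ 9.2
CH₃O⁻: pKₐ(CH₃OH) ≈ 15.5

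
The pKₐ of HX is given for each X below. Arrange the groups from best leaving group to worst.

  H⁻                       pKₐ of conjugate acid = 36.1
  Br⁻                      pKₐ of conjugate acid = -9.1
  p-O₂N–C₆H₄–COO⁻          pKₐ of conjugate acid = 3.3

Br⁻ > p-O₂N–C₆H₄–COO⁻ > H⁻

Lower conjugate-acid pKₐ ⇒ weaker base ⇒ better leaving group.
Sorting by the given values: Br⁻ (-9.1), p-O₂N–C₆H₄–COO⁻ (3.3), H⁻ (36.1).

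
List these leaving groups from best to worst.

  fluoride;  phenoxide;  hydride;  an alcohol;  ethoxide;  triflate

triflate > an alcohol > fluoride > phenoxide > ethoxide > hydride

triflate: pKₐ(CF₃SO₃H (triflic acid)) ≈ -14 — charge spread over three oxygens and a CF₃ group; the premier leaving group in synthesis
an alcohol: pKₐ(R'OH₂⁺) ≈ -2.4
fluoride: pKₐ(HF) ≈ 3.2
phenoxide: pKₐ(C₆H₅OH (phenol)) ≈ 10
ethoxide: pKₐ(CH₃CH₂OH) ≈ 16
hydride: pKₐ(H₂) ≈ 36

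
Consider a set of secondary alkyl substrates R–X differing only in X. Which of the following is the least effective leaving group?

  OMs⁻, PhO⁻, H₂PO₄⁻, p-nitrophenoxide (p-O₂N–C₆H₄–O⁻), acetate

PhO⁻

OMs⁻: pKₐ(CH₃SO₃H (MsOH)) ≈ -1.9
H₂PO₄⁻: pKₐ(H₃PO₄) ≈ 2.1
acetate: pKₐ(CH₃COOH) ≈ 4.8
p-nitrophenoxide (p-O₂N–C₆H₄–O⁻): pKₐ(p-nitrophenol) ≈ 7.2
PhO⁻: pKₐ(C₆H₅OH (phenol)) ≈ 10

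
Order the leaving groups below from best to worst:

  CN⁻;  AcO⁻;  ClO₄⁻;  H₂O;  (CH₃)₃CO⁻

ClO₄⁻ > H₂O > AcO⁻ > CN⁻ > (CH₃)₃CO⁻

Leaving-group ability tracks the stability of the departed species; conjugate-acid pKₐ is the usual yardstick (lower pKₐ → better LG).
ClO₄⁻: pKₐ(HClO₄) ≈ -10
H₂O: pKₐ(H₃O⁺) ≈ -1.7
AcO⁻: pKₐ(CH₃COOH) ≈ 4.8
CN⁻: pKₐ(HCN) ≈ 9.2
(CH₃)₃CO⁻: pKₐ(t-BuOH) ≈ 18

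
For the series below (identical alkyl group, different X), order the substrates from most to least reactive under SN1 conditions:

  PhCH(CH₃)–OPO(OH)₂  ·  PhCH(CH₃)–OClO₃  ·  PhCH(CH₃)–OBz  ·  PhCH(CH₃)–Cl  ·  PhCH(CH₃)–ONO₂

Same R in every case — rank the leaving groups.
A good leaving group is a weak base: the lower the pKₐ of its conjugate acid, the more readily it departs.
PhCH(CH₃)–OClO₃ loses ClO₄⁻: pKₐ(HClO₄) ≈ -10
PhCH(CH₃)–Cl loses Cl⁻: pKₐ(HCl) ≈ -7
PhCH(CH₃)–ONO₂ loses NO₃⁻: pKₐ(HNO₃) ≈ -1.3
PhCH(CH₃)–OPO(OH)₂ loses H₂PO₄⁻: pKₐ(H₃PO₄) ≈ 2.1
PhCH(CH₃)–OBz loses PhCOO⁻: pKₐ(C₆H₅COOH) ≈ 4.2

PhCH(CH₃)–OClO₃ > PhCH(CH₃)–Cl > PhCH(CH₃)–ONO₂ > PhCH(CH₃)–OPO(OH)₂ > PhCH(CH₃)–OBz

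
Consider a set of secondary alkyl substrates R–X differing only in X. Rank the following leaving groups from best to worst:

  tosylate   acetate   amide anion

tosylate: pKₐ(p-CH₃C₆H₄SO₃H (TsOH)) ≈ -2.8
acetate: pKₐ(CH₃COOH) ≈ 4.8
amide anion: pKₐ(NH₃) ≈ 38

tosylate > acetate > amide anion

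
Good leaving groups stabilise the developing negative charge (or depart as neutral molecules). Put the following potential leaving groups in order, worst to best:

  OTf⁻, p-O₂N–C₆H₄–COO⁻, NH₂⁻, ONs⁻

OTf⁻: pKₐ(CF₃SO₃H (triflic acid)) ≈ -14 — charge spread over three oxygens and a CF₃ group; the premier leaving group in synthesis
ONs⁻: pKₐ(p-O₂NC₆H₄SO₃H) ≈ -3.5 — p-nitro group further stabilises the sulfonate
p-O₂N–C₆H₄–COO⁻: pKₐ(p-nitrobenzoic acid) ≈ 3.4
NH₂⁻: pKₐ(NH₃) ≈ 38 — extremely strong base; never a leaving group
Reversing gives the worst-to-best order requested.

NH₂⁻ < p-O₂N–C₆H₄–COO⁻ < ONs⁻ < OTf⁻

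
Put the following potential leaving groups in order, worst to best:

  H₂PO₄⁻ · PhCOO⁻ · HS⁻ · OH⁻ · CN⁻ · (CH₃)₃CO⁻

(CH₃)₃CO⁻ < OH⁻ < CN⁻ < HS⁻ < PhCOO⁻ < H₂PO₄⁻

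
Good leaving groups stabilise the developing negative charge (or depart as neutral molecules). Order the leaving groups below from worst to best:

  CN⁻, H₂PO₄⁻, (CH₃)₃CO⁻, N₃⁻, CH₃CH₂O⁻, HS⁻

A good leaving group is a weak base: the lower the pKₐ of its conjugate acid, the more readily it departs.
H₂PO₄⁻: pKₐ(H₃PO₄) ≈ 2.1 — moderate base; biological leaving group after further activation
N₃⁻: pKₐ(HN₃) ≈ 4.7
HS⁻: pKₐ(H₂S) ≈ 7 — larger and more polarisable than the oxygen analogue
CN⁻: pKₐ(HCN) ≈ 9.2
CH₃CH₂O⁻: pKₐ(CH₃CH₂OH) ≈ 16 — strong base; alkoxides do not leave unassisted
(CH₃)₃CO⁻: pKₐ(t-BuOH) ≈ 18
Reversing gives the worst-to-best order requested.

(CH₃)₃CO⁻ < CH₃CH₂O⁻ < CN⁻ < HS⁻ < N₃⁻ < H₂PO₄⁻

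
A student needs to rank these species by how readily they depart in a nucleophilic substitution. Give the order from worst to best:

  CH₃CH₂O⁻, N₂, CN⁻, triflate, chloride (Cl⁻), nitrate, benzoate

CH₃CH₂O⁻ < CN⁻ < benzoate < nitrate < chloride (Cl⁻) < triflate < N₂

A good leaving group is a weak base: the lower the pKₐ of its conjugate acid, the more readily it departs.
N₂: no meaningful conjugate acid; N₂ departs as an exceptionally stable neutral molecule
triflate: pKₐ(CF₃SO₃H (triflic acid)) ≈ -14
chloride (Cl⁻): pKₐ(HCl) ≈ -7
nitrate: pKₐ(HNO₃) ≈ -1.3
benzoate: pKₐ(C₆H₅COOH) ≈ 4.2
CN⁻: pKₐ(HCN) ≈ 9.2
CH₃CH₂O⁻: pKₐ(CH₃CH₂OH) ≈ 16
The question asks for worst first, so the sequence is read in increasing leaving-group ability.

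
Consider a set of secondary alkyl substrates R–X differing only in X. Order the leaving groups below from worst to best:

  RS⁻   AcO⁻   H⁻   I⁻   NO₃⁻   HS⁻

I⁻: pKₐ(HI) ≈ -10
NO₃⁻: pKₐ(HNO₃) ≈ -1.3 — resonance-delocalised over three oxygens
AcO⁻: pKₐ(CH₃COOH) ≈ 4.8 — resonance-stabilised but still a weak base
HS⁻: pKₐ(H₂S) ≈ 7
RS⁻: pKₐ(RSH (a thiol)) ≈ 10.5
H⁻: pKₐ(H₂) ≈ 36 — extremely strong base; leaves only in special hydride-transfer contexts
The question asks for worst first, so the sequence is read in increasing leaving-group ability.

H⁻ < RS⁻ < HS⁻ < AcO⁻ < NO₃⁻ < I⁻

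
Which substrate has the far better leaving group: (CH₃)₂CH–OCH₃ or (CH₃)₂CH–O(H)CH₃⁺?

(CH₃)₂CH–O(H)CH₃⁺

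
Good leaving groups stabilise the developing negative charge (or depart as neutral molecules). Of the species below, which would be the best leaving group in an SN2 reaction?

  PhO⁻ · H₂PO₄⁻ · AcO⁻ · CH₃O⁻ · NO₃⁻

NO₃⁻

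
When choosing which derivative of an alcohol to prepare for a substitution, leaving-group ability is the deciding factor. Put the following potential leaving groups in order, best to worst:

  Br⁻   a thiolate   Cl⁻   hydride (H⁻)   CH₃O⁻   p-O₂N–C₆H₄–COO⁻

A good leaving group is a weak base: the lower the pKₐ of its conjugate acid, the more readily it departs.
Br⁻: pKₐ(HBr) ≈ -9
Cl⁻: pKₐ(HCl) ≈ -7
p-O₂N–C₆H₄–COO⁻: pKₐ(p-nitrobenzoic acid) ≈ 3.4
a thiolate: pKₐ(RSH (a thiol)) ≈ 10.5
CH₃O⁻: pKₐ(CH₃OH) ≈ 15.5
hydride (H⁻): pKₐ(H₂) ≈ 36

Br⁻ > Cl⁻ > p-O₂N–C₆H₄–COO⁻ > a thiolate > CH₃O⁻ > hydride (H⁻)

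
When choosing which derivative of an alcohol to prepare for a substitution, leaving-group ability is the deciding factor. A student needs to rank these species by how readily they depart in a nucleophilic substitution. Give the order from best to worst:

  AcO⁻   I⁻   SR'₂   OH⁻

I⁻ > SR'₂ > AcO⁻ > OH⁻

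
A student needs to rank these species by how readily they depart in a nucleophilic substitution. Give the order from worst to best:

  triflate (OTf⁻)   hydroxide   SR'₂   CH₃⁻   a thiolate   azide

Leaving-group ability tracks the stability of the departed species; conjugate-acid pKₐ is the usual yardstick (lower pKₐ → better LG).
triflate (OTf⁻): pKₐ(CF₃SO₃H (triflic acid)) ≈ -14
SR'₂: pKₐ(R'₂SH⁺) ≈ -7 — neutral; leaves from a sulfonium salt (R–SR'₂⁺)
azide: pKₐ(HN₃) ≈ 4.7
a thiolate: pKₐ(RSH (a thiol)) ≈ 10.5
hydroxide: pKₐ(H₂O) ≈ 15.7
CH₃⁻: pKₐ(CH₄) ≈ 48
Reversing gives the worst-to-best order requested.

CH₃⁻ < hydroxide < a thiolate < azide < SR'₂ < triflate (OTf⁻)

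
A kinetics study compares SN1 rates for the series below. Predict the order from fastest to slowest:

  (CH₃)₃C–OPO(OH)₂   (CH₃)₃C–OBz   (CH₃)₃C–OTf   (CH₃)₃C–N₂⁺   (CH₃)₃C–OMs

(CH₃)₃C–N₂⁺ > (CH₃)₃C–OTf > (CH₃)₃C–OMs > (CH₃)₃C–OPO(OH)₂ > (CH₃)₃C–OBz

Identical carbon frameworks mean the comparison reduces to leaving-group quality.
A good leaving group is a weak base: the lower the pKₐ of its conjugate acid, the more readily it departs.
(CH₃)₃C–N₂⁺ loses N₂: no meaningful conjugate acid; N₂ departs as an exceptionally stable neutral molecule
(CH₃)₃C–OTf loses OTf⁻: pKₐ(CF₃SO₃H (triflic acid)) ≈ -14
(CH₃)₃C–OMs loses OMs⁻: pKₐ(CH₃SO₃H (MsOH)) ≈ -1.9
(CH₃)₃C–OPO(OH)₂ loses H₂PO₄⁻: pKₐ(H₃PO₄) ≈ 2.1
(CH₃)₃C–OBz loses PhCOO⁻: pKₐ(C₆H₅COOH) ≈ 4.2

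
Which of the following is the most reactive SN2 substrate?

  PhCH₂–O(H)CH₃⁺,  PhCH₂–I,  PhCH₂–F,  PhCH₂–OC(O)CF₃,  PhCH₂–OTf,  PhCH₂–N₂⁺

PhCH₂–N₂⁺

With the same alkyl group throughout, only the leaving group differentiates the rates.
Rank by basicity of the departing species: weakest base leaves most easily.
PhCH₂–N₂⁺ loses N₂: no meaningful conjugate acid; N₂ departs as an exceptionally stable neutral molecule
PhCH₂–OTf loses OTf⁻: pKₐ(CF₃SO₃H (triflic acid)) ≈ -14
PhCH₂–I loses I⁻: pKₐ(HI) ≈ -10
PhCH₂–O(H)CH₃⁺ loses R'OH: pKₐ(R'OH₂⁺) ≈ -2.4
PhCH₂–OC(O)CF₃ loses CF₃COO⁻: pKₐ(CF₃COOH) ≈ 0.2
PhCH₂–F loses F⁻: pKₐ(HF) ≈ 3.2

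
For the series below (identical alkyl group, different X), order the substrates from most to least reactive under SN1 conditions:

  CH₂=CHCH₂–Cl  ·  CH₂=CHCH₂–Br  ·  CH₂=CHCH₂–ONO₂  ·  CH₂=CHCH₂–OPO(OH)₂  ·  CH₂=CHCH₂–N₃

Same R in every case — rank the leaving groups.
Leaving-group ability tracks the stability of the departed species; conjugate-acid pKₐ is the usual yardstick (lower pKₐ → better LG).
CH₂=CHCH₂–Br loses Br⁻: pKₐ(HBr) ≈ -9
CH₂=CHCH₂–Cl loses Cl⁻: pKₐ(HCl) ≈ -7
CH₂=CHCH₂–ONO₂ loses NO₃⁻: pKₐ(HNO₃) ≈ -1.3
CH₂=CHCH₂–OPO(OH)₂ loses H₂PO₄⁻: pKₐ(H₃PO₄) ≈ 2.1
CH₂=CHCH₂–N₃ loses N₃⁻: pKₐ(HN₃) ≈ 4.7

CH₂=CHCH₂–Br > CH₂=CHCH₂–Cl > CH₂=CHCH₂–ONO₂ > CH₂=CHCH₂–OPO(OH)₂ > CH₂=CHCH₂–N₃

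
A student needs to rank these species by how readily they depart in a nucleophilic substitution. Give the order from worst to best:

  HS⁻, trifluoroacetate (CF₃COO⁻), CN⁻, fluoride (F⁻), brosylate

CN⁻ < HS⁻ < fluoride (F⁻) < trifluoroacetate (CF₃COO⁻) < brosylate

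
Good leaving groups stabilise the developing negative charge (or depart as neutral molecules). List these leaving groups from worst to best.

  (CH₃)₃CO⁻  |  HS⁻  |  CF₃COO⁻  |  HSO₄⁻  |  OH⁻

(CH₃)₃CO⁻ < OH⁻ < HS⁻ < CF₃COO⁻ < HSO₄⁻

A good leaving group is a weak base: the lower the pKₐ of its conjugate acid, the more readily it departs.
HSO₄⁻: pKₐ(H₂SO₄) ≈ -3 — conjugate base of a strong mineral acid
CF₃COO⁻: pKₐ(CF₃COOH) ≈ 0.2
HS⁻: pKₐ(H₂S) ≈ 7
OH⁻: pKₐ(H₂O) ≈ 15.7 — strong base; essentially never leaves without prior activation
(CH₃)₃CO⁻: pKₐ(t-BuOH) ≈ 18
The question asks for worst first, so the sequence is read in increasing leaving-group ability.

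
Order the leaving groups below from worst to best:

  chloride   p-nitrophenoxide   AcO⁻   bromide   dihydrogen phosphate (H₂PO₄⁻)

A good leaving group is a weak base: the lower the pKₐ of its conjugate acid, the more readily it departs.
bromide: pKₐ(HBr) ≈ -9 — weak base; good leaving group
chloride: pKₐ(HCl) ≈ -7
dihydrogen phosphate (H₂PO₄⁻): pKₐ(H₃PO₄) ≈ 2.1 — moderate base; biological leaving group after further activation
AcO⁻: pKₐ(CH₃COOH) ≈ 4.8
p-nitrophenoxide: pKₐ(p-nitrophenol) ≈ 7.2
The question asks for worst first, so the sequence is read in increasing leaving-group ability.

p-nitrophenoxide < AcO⁻ < dihydrogen phosphate (H₂PO₄⁻) < chloride < bromide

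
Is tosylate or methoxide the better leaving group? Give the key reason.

tosylate is the better leaving group.
pKₐ(p-CH₃C₆H₄SO₃H (TsOH)) ≈ -2.8 versus pKₐ(CH₃OH) ≈ 15.5: tosylate is the much weaker base.
Resonance-delocalised arenesulfonate.

tosylate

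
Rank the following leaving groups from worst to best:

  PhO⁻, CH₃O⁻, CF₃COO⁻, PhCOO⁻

CH₃O⁻ < PhO⁻ < PhCOO⁻ < CF₃COO⁻

The more stable X⁻ (or X) is on its own — i.e. the weaker a base it is — the better a leaving group it makes.
CF₃COO⁻: pKₐ(CF₃COOH) ≈ 0.2
PhCOO⁻: pKₐ(C₆H₅COOH) ≈ 4.2 — aryl carboxylate
PhO⁻: pKₐ(C₆H₅OH (phenol)) ≈ 10 — resonance into the ring helps, but still a poor LG
CH₃O⁻: pKₐ(CH₃OH) ≈ 15.5 — strong base; alkoxides do not leave unassisted
The question asks for worst first, so the sequence is read in increasing leaving-group ability.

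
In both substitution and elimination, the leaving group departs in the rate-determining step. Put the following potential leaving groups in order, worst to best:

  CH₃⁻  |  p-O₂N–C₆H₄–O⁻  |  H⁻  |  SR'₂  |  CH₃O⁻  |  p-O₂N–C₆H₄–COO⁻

A good leaving group is a weak base: the lower the pKₐ of its conjugate acid, the more readily it departs.
SR'₂: pKₐ(R'₂SH⁺) ≈ -7
p-O₂N–C₆H₄–COO⁻: pKₐ(p-nitrobenzoic acid) ≈ 3.4
p-O₂N–C₆H₄–O⁻: pKₐ(p-nitrophenol) ≈ 7.2
CH₃O⁻: pKₐ(CH₃OH) ≈ 15.5
H⁻: pKₐ(H₂) ≈ 36
CH₃⁻: pKₐ(CH₄) ≈ 48
Listed from poorest to best leaving group as asked.

CH₃⁻ < H⁻ < CH₃O⁻ < p-O₂N–C₆H₄–O⁻ < p-O₂N–C₆H₄–COO⁻ < SR'₂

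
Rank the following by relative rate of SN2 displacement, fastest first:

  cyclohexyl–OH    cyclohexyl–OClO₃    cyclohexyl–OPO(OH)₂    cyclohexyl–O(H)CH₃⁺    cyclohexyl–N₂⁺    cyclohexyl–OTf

The skeletons are identical, so relative rate is governed entirely by leaving-group ability.
Leaving-group ability tracks the stability of the departed species; conjugate-acid pKₐ is the usual yardstick (lower pKₐ → better LG).
cyclohexyl–N₂⁺ loses N₂: no meaningful conjugate acid; N₂ departs as an exceptionally stable neutral molecule
cyclohexyl–OTf loses OTf⁻: pKₐ(CF₃SO₃H (triflic acid)) ≈ -14
cyclohexyl–OClO₃ loses ClO₄⁻: pKₐ(HClO₄) ≈ -10
cyclohexyl–O(H)CH₃⁺ loses R'OH: pKₐ(R'OH₂⁺) ≈ -2.4
cyclohexyl–OPO(OH)₂ loses H₂PO₄⁻: pKₐ(H₃PO₄) ≈ 2.1
cyclohexyl–OH loses OH⁻: pKₐ(H₂O) ≈ 15.7

cyclohexyl–N₂⁺ > cyclohexyl–OTf > cyclohexyl–OClO₃ > cyclohexyl–O(H)CH₃⁺ > cyclohexyl–OPO(OH)₂ > cyclohexyl–OH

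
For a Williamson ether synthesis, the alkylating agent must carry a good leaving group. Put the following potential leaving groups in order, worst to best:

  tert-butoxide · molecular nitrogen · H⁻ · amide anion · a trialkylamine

Rank by basicity of the departing species: weakest base leaves most easily.
molecular nitrogen: no meaningful conjugate acid; N₂ departs as an exceptionally stable neutral molecule
a trialkylamine: pKₐ(R'₃NH⁺) ≈ 10.7
tert-butoxide: pKₐ(t-BuOH) ≈ 18
H⁻: pKₐ(H₂) ≈ 36
amide anion: pKₐ(NH₃) ≈ 38
The question asks for worst first, so the sequence is read in increasing leaving-group ability.

amide anion < H⁻ < tert-butoxide < a trialkylamine < molecular nitrogen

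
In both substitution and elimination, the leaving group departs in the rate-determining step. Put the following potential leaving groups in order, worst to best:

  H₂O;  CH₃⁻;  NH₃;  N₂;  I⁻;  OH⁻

CH₃⁻ < OH⁻ < NH₃ < H₂O < I⁻ < N₂

The more stable X⁻ (or X) is on its own — i.e. the weaker a base it is — the better a leaving group it makes.
N₂: no meaningful conjugate acid; N₂ departs as an exceptionally stable neutral molecule
I⁻: pKₐ(HI) ≈ -10 — large, highly polarisable; very weak base
H₂O: pKₐ(H₃O⁺) ≈ -1.7 — neutral; leaves from a protonated alcohol (R–OH₂⁺)
NH₃: pKₐ(NH₄⁺) ≈ 9.2
OH⁻: pKₐ(H₂O) ≈ 15.7
CH₃⁻: pKₐ(CH₄) ≈ 48 — unstabilised carbanion; the worst conceivable leaving group
Reversing gives the worst-to-best order requested.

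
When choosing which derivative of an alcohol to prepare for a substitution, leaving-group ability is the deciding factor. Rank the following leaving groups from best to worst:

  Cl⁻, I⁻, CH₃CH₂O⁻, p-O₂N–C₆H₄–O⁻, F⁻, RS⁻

I⁻ > Cl⁻ > F⁻ > p-O₂N–C₆H₄–O⁻ > RS⁻ > CH₃CH₂O⁻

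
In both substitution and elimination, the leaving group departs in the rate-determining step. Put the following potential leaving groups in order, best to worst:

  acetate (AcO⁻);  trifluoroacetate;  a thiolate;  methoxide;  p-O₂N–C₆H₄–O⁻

A good leaving group is a weak base: the lower the pKₐ of its conjugate acid, the more readily it departs.
trifluoroacetate: pKₐ(CF₃COOH) ≈ 0.2
acetate (AcO⁻): pKₐ(CH₃COOH) ≈ 4.8 — resonance-stabilised but still a weak base
p-O₂N–C₆H₄–O⁻: pKₐ(p-nitrophenol) ≈ 7.2 — nitro group delocalises the charge; the classic chromogenic LG
a thiolate: pKₐ(RSH (a thiol)) ≈ 10.5
methoxide: pKₐ(CH₃OH) ≈ 15.5

trifluoroacetate > acetate (AcO⁻) > p-O₂N–C₆H₄–O⁻ > a thiolate > methoxide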